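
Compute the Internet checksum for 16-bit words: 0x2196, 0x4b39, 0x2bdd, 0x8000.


Sum all words (with carry folding):
+ 0x2196 = 0x2196
+ 0x4b39 = 0x6ccf
+ 0x2bdd = 0x98ac
+ 0x8000 = 0x18ad
One's complement: ~0x18ad
Checksum = 0xe752


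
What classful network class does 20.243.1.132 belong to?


First octet: 20
Binary: 00010100
0xxxxxxx -> Class A (1-126)
Class A, default mask 255.0.0.0 (/8)


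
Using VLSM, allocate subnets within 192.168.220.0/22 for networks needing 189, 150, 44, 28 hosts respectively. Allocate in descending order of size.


189 hosts -> /24 (254 usable): 192.168.220.0/24
150 hosts -> /24 (254 usable): 192.168.221.0/24
44 hosts -> /26 (62 usable): 192.168.222.0/26
28 hosts -> /27 (30 usable): 192.168.222.64/27
Allocation: 192.168.220.0/24 (189 hosts, 254 usable); 192.168.221.0/24 (150 hosts, 254 usable); 192.168.222.0/26 (44 hosts, 62 usable); 192.168.222.64/27 (28 hosts, 30 usable)


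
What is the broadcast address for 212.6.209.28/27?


Network: 212.6.209.0/27
Host bits = 5
Set all host bits to 1:
Broadcast: 212.6.209.31


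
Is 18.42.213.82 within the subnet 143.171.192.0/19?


Subnet network: 143.171.192.0
Test IP AND mask: 18.42.192.0
No, 18.42.213.82 is not in 143.171.192.0/19


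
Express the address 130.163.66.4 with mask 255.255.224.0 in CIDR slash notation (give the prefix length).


Binary: 11111111.11111111.11100000.00000000
Count leading 1s
Prefix: /19


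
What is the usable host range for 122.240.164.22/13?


Network: 122.240.0.0
Broadcast: 122.247.255.255
First usable = network + 1
Last usable = broadcast - 1
Range: 122.240.0.1 to 122.247.255.254


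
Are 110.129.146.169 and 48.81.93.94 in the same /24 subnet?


Mask: 255.255.255.0
110.129.146.169 AND mask = 110.129.146.0
48.81.93.94 AND mask = 48.81.93.0
No, different subnets (110.129.146.0 vs 48.81.93.0)


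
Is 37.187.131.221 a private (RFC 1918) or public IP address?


RFC 1918 private ranges:
  10.0.0.0/8 (10.0.0.0 - 10.255.255.255)
  172.16.0.0/12 (172.16.0.0 - 172.31.255.255)
  192.168.0.0/16 (192.168.0.0 - 192.168.255.255)
Public (not in any RFC 1918 range)


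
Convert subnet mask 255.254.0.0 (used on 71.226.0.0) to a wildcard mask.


Subnet mask: 255.254.0.0
Wildcard = 255.255.255.255 - subnet mask
255 - 255 = 0
255 - 254 = 1
255 - 0 = 255
255 - 0 = 255
Wildcard: 0.1.255.255


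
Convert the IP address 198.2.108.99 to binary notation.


198 = 11000110
2 = 00000010
108 = 01101100
99 = 01100011
Binary: 11000110.00000010.01101100.01100011


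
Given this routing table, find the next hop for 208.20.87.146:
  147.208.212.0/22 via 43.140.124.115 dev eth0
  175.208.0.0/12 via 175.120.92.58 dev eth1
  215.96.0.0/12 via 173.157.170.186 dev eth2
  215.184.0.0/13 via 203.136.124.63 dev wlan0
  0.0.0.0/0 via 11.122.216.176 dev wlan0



Longest prefix match for 208.20.87.146:
  /22 147.208.212.0: no
  /12 175.208.0.0: no
  /12 215.96.0.0: no
  /13 215.184.0.0: no
  /0 0.0.0.0: MATCH
Selected: next-hop 11.122.216.176 via wlan0 (matched /0)


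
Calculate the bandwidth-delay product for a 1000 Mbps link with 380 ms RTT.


BDP = bandwidth * RTT
= 1000 Mbps * 380 ms
= 1000 * 1e6 * 380 / 1000 bits
= 380000000 bits
= 47500000 bytes
= 46386.7188 KB
BDP = 380000000 bits (47500000 bytes)


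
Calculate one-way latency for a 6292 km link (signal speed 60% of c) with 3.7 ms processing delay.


Speed = 0.6 * 3e5 km/s = 180000 km/s
Propagation delay = 6292 / 180000 = 0.035 s = 34.9556 ms
Processing delay = 3.7 ms
Total one-way latency = 38.6556 ms


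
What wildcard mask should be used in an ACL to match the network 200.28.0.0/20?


Subnet mask: 255.255.240.0
Wildcard = 255.255.255.255 - subnet mask
255 - 255 = 0
255 - 255 = 0
255 - 240 = 15
255 - 0 = 255
Wildcard: 0.0.15.255


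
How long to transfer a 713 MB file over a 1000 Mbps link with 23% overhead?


Effective throughput = 1000 * (1 - 23/100) = 770 Mbps
File size in Mb = 713 * 8 = 5704 Mb
Time = 5704 / 770
Time = 7.4078 seconds


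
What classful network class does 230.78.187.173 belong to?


First octet: 230
Binary: 11100110
1110xxxx -> Class D (224-239)
Class D (multicast), default mask N/A


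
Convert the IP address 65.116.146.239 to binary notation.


65 = 01000001
116 = 01110100
146 = 10010010
239 = 11101111
Binary: 01000001.01110100.10010010.11101111


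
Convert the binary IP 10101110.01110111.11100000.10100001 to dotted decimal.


10101110 = 174
01110111 = 119
11100000 = 224
10100001 = 161
IP: 174.119.224.161


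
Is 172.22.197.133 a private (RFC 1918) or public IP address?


RFC 1918 private ranges:
  10.0.0.0/8 (10.0.0.0 - 10.255.255.255)
  172.16.0.0/12 (172.16.0.0 - 172.31.255.255)
  192.168.0.0/16 (192.168.0.0 - 192.168.255.255)
Private (in 172.16.0.0/12)


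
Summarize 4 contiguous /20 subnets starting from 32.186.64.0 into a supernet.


Original prefix: /20
Number of subnets: 4 = 2^2
New prefix = 20 - 2 = 18
Supernet: 32.186.64.0/18


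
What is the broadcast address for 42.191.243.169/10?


Network: 42.128.0.0/10
Host bits = 22
Set all host bits to 1:
Broadcast: 42.191.255.255


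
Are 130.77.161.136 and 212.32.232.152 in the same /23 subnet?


Mask: 255.255.254.0
130.77.161.136 AND mask = 130.77.160.0
212.32.232.152 AND mask = 212.32.232.0
No, different subnets (130.77.160.0 vs 212.32.232.0)


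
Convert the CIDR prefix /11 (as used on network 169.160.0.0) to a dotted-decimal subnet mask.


/11 means 11 network bits, 21 host bits
Binary: 11111111111000000000000000000000
Mask: 255.224.0.0


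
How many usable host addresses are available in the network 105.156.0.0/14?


Host bits = 32 - 14 = 18
Total addresses = 2^18 = 262144
Usable = total - 2 (network and broadcast)
Usable hosts: 262142


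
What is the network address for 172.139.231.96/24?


IP:   10101100.10001011.11100111.01100000
Mask: 11111111.11111111.11111111.00000000
AND operation:
Net:  10101100.10001011.11100111.00000000
Network: 172.139.231.0/24


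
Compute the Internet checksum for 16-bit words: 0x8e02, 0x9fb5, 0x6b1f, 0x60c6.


Sum all words (with carry folding):
+ 0x8e02 = 0x8e02
+ 0x9fb5 = 0x2db8
+ 0x6b1f = 0x98d7
+ 0x60c6 = 0xf99d
One's complement: ~0xf99d
Checksum = 0x0662


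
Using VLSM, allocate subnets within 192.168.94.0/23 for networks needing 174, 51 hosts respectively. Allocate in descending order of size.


174 hosts -> /24 (254 usable): 192.168.94.0/24
51 hosts -> /26 (62 usable): 192.168.95.0/26
Allocation: 192.168.94.0/24 (174 hosts, 254 usable); 192.168.95.0/26 (51 hosts, 62 usable)


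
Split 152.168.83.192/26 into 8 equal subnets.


New prefix = 26 + 3 = 29
Each subnet has 8 addresses
  152.168.83.192/29
  152.168.83.200/29
  152.168.83.208/29
  152.168.83.216/29
  152.168.83.224/29
  152.168.83.232/29
  152.168.83.240/29
  152.168.83.248/29
Subnets: 152.168.83.192/29, 152.168.83.200/29, 152.168.83.208/29, 152.168.83.216/29, 152.168.83.224/29, 152.168.83.232/29, 152.168.83.240/29, 152.168.83.248/29


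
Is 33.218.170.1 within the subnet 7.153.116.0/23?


Subnet network: 7.153.116.0
Test IP AND mask: 33.218.170.0
No, 33.218.170.1 is not in 7.153.116.0/23


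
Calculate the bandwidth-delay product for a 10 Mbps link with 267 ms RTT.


BDP = bandwidth * RTT
= 10 Mbps * 267 ms
= 10 * 1e6 * 267 / 1000 bits
= 2670000 bits
= 333750 bytes
= 325.9277 KB
BDP = 2670000 bits (333750 bytes)


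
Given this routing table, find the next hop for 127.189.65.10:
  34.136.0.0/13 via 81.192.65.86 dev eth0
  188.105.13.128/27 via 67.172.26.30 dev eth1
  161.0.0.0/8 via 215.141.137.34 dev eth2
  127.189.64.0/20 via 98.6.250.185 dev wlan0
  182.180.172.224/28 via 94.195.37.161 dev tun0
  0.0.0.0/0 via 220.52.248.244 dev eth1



Longest prefix match for 127.189.65.10:
  /13 34.136.0.0: no
  /27 188.105.13.128: no
  /8 161.0.0.0: no
  /20 127.189.64.0: MATCH
  /28 182.180.172.224: no
  /0 0.0.0.0: MATCH
Selected: next-hop 98.6.250.185 via wlan0 (matched /20)


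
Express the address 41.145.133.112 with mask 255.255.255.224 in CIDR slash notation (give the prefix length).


Binary: 11111111.11111111.11111111.11100000
Count leading 1s
Prefix: /27


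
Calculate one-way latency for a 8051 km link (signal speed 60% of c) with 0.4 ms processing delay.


Speed = 0.6 * 3e5 km/s = 180000 km/s
Propagation delay = 8051 / 180000 = 0.0447 s = 44.7278 ms
Processing delay = 0.4 ms
Total one-way latency = 45.1278 ms


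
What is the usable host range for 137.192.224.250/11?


Network: 137.192.0.0
Broadcast: 137.223.255.255
First usable = network + 1
Last usable = broadcast - 1
Range: 137.192.0.1 to 137.223.255.254


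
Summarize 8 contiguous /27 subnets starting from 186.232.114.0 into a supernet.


Original prefix: /27
Number of subnets: 8 = 2^3
New prefix = 27 - 3 = 24
Supernet: 186.232.114.0/24


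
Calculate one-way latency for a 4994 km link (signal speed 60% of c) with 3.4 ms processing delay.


Speed = 0.6 * 3e5 km/s = 180000 km/s
Propagation delay = 4994 / 180000 = 0.0277 s = 27.7444 ms
Processing delay = 3.4 ms
Total one-way latency = 31.1444 ms


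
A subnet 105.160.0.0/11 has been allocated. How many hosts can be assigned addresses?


Host bits = 32 - 11 = 21
Total addresses = 2^21 = 2097152
Usable = total - 2 (network and broadcast)
Usable hosts: 2097150


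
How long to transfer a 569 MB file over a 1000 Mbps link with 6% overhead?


Effective throughput = 1000 * (1 - 6/100) = 940 Mbps
File size in Mb = 569 * 8 = 4552 Mb
Time = 4552 / 940
Time = 4.8426 seconds


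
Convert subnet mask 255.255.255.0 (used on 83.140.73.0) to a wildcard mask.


Subnet mask: 255.255.255.0
Wildcard = 255.255.255.255 - subnet mask
255 - 255 = 0
255 - 255 = 0
255 - 255 = 0
255 - 0 = 255
Wildcard: 0.0.0.255


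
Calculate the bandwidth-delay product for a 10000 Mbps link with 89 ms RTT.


BDP = bandwidth * RTT
= 10000 Mbps * 89 ms
= 10000 * 1e6 * 89 / 1000 bits
= 890000000 bits
= 111250000 bytes
= 108642.5781 KB
BDP = 890000000 bits (111250000 bytes)


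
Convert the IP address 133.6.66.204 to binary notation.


133 = 10000101
6 = 00000110
66 = 01000010
204 = 11001100
Binary: 10000101.00000110.01000010.11001100


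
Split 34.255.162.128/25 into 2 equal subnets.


New prefix = 25 + 1 = 26
Each subnet has 64 addresses
  34.255.162.128/26
  34.255.162.192/26
Subnets: 34.255.162.128/26, 34.255.162.192/26


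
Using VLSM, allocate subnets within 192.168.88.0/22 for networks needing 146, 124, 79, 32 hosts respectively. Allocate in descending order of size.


146 hosts -> /24 (254 usable): 192.168.88.0/24
124 hosts -> /25 (126 usable): 192.168.89.0/25
79 hosts -> /25 (126 usable): 192.168.89.128/25
32 hosts -> /26 (62 usable): 192.168.90.0/26
Allocation: 192.168.88.0/24 (146 hosts, 254 usable); 192.168.89.0/25 (124 hosts, 126 usable); 192.168.89.128/25 (79 hosts, 126 usable); 192.168.90.0/26 (32 hosts, 62 usable)


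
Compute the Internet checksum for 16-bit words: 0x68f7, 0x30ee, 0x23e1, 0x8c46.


Sum all words (with carry folding):
+ 0x68f7 = 0x68f7
+ 0x30ee = 0x99e5
+ 0x23e1 = 0xbdc6
+ 0x8c46 = 0x4a0d
One's complement: ~0x4a0d
Checksum = 0xb5f2


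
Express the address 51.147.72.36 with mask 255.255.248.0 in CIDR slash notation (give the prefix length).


Binary: 11111111.11111111.11111000.00000000
Count leading 1s
Prefix: /21


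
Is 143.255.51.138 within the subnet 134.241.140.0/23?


Subnet network: 134.241.140.0
Test IP AND mask: 143.255.50.0
No, 143.255.51.138 is not in 134.241.140.0/23


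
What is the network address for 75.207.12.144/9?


IP:   01001011.11001111.00001100.10010000
Mask: 11111111.10000000.00000000.00000000
AND operation:
Net:  01001011.10000000.00000000.00000000
Network: 75.128.0.0/9


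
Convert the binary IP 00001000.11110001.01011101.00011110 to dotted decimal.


00001000 = 8
11110001 = 241
01011101 = 93
00011110 = 30
IP: 8.241.93.30


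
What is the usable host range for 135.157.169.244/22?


Network: 135.157.168.0
Broadcast: 135.157.171.255
First usable = network + 1
Last usable = broadcast - 1
Range: 135.157.168.1 to 135.157.171.254


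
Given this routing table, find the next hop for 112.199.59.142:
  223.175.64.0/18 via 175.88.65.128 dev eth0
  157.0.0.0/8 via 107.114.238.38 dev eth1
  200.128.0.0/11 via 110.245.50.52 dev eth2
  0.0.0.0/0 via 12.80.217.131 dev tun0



Longest prefix match for 112.199.59.142:
  /18 223.175.64.0: no
  /8 157.0.0.0: no
  /11 200.128.0.0: no
  /0 0.0.0.0: MATCH
Selected: next-hop 12.80.217.131 via tun0 (matched /0)


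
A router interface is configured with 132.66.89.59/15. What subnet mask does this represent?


/15 means 15 network bits, 17 host bits
Binary: 11111111111111100000000000000000
Mask: 255.254.0.0


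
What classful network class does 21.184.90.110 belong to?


First octet: 21
Binary: 00010101
0xxxxxxx -> Class A (1-126)
Class A, default mask 255.0.0.0 (/8)


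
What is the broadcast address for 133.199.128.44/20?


Network: 133.199.128.0/20
Host bits = 12
Set all host bits to 1:
Broadcast: 133.199.143.255


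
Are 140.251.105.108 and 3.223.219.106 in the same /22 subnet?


Mask: 255.255.252.0
140.251.105.108 AND mask = 140.251.104.0
3.223.219.106 AND mask = 3.223.216.0
No, different subnets (140.251.104.0 vs 3.223.216.0)


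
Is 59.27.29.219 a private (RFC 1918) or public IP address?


RFC 1918 private ranges:
  10.0.0.0/8 (10.0.0.0 - 10.255.255.255)
  172.16.0.0/12 (172.16.0.0 - 172.31.255.255)
  192.168.0.0/16 (192.168.0.0 - 192.168.255.255)
Public (not in any RFC 1918 range)


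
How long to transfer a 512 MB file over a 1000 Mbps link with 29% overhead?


Effective throughput = 1000 * (1 - 29/100) = 710 Mbps
File size in Mb = 512 * 8 = 4096 Mb
Time = 4096 / 710
Time = 5.769 seconds


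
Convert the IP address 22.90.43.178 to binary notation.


22 = 00010110
90 = 01011010
43 = 00101011
178 = 10110010
Binary: 00010110.01011010.00101011.10110010


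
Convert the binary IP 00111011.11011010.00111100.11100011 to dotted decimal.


00111011 = 59
11011010 = 218
00111100 = 60
11100011 = 227
IP: 59.218.60.227


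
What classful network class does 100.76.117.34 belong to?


First octet: 100
Binary: 01100100
0xxxxxxx -> Class A (1-126)
Class A, default mask 255.0.0.0 (/8)


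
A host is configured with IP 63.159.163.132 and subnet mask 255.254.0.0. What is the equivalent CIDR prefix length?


Binary: 11111111.11111110.00000000.00000000
Count leading 1s
Prefix: /15


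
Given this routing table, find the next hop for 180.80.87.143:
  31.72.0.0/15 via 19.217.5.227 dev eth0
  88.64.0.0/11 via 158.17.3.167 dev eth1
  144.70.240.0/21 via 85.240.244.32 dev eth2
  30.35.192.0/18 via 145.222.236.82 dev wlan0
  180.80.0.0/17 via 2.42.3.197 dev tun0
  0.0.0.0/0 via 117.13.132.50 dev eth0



Longest prefix match for 180.80.87.143:
  /15 31.72.0.0: no
  /11 88.64.0.0: no
  /21 144.70.240.0: no
  /18 30.35.192.0: no
  /17 180.80.0.0: MATCH
  /0 0.0.0.0: MATCH
Selected: next-hop 2.42.3.197 via tun0 (matched /17)


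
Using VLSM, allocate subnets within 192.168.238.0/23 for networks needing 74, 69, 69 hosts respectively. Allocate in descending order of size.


74 hosts -> /25 (126 usable): 192.168.238.0/25
69 hosts -> /25 (126 usable): 192.168.238.128/25
69 hosts -> /25 (126 usable): 192.168.239.0/25
Allocation: 192.168.238.0/25 (74 hosts, 126 usable); 192.168.238.128/25 (69 hosts, 126 usable); 192.168.239.0/25 (69 hosts, 126 usable)


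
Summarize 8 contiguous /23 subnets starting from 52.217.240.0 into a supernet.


Original prefix: /23
Number of subnets: 8 = 2^3
New prefix = 23 - 3 = 20
Supernet: 52.217.240.0/20


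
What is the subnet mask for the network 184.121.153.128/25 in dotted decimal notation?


/25 means 25 network bits, 7 host bits
Binary: 11111111111111111111111110000000
Mask: 255.255.255.128


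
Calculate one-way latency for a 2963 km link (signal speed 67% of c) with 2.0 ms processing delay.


Speed = 0.67 * 3e5 km/s = 201000 km/s
Propagation delay = 2963 / 201000 = 0.0147 s = 14.7413 ms
Processing delay = 2.0 ms
Total one-way latency = 16.7413 ms


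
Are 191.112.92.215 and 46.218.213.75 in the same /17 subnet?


Mask: 255.255.128.0
191.112.92.215 AND mask = 191.112.0.0
46.218.213.75 AND mask = 46.218.128.0
No, different subnets (191.112.0.0 vs 46.218.128.0)


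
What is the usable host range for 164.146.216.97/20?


Network: 164.146.208.0
Broadcast: 164.146.223.255
First usable = network + 1
Last usable = broadcast - 1
Range: 164.146.208.1 to 164.146.223.254


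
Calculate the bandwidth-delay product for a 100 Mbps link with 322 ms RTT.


BDP = bandwidth * RTT
= 100 Mbps * 322 ms
= 100 * 1e6 * 322 / 1000 bits
= 32200000 bits
= 4025000 bytes
= 3930.6641 KB
BDP = 32200000 bits (4025000 bytes)


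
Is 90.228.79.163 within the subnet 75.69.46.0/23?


Subnet network: 75.69.46.0
Test IP AND mask: 90.228.78.0
No, 90.228.79.163 is not in 75.69.46.0/23


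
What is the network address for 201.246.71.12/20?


IP:   11001001.11110110.01000111.00001100
Mask: 11111111.11111111.11110000.00000000
AND operation:
Net:  11001001.11110110.01000000.00000000
Network: 201.246.64.0/20


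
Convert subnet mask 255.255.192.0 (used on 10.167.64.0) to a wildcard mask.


Subnet mask: 255.255.192.0
Wildcard = 255.255.255.255 - subnet mask
255 - 255 = 0
255 - 255 = 0
255 - 192 = 63
255 - 0 = 255
Wildcard: 0.0.63.255


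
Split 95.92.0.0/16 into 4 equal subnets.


New prefix = 16 + 2 = 18
Each subnet has 16384 addresses
  95.92.0.0/18
  95.92.64.0/18
  95.92.128.0/18
  95.92.192.0/18
Subnets: 95.92.0.0/18, 95.92.64.0/18, 95.92.128.0/18, 95.92.192.0/18


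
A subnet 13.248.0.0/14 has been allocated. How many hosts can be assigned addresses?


Host bits = 32 - 14 = 18
Total addresses = 2^18 = 262144
Usable = total - 2 (network and broadcast)
Usable hosts: 262142


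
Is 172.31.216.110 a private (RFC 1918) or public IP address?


RFC 1918 private ranges:
  10.0.0.0/8 (10.0.0.0 - 10.255.255.255)
  172.16.0.0/12 (172.16.0.0 - 172.31.255.255)
  192.168.0.0/16 (192.168.0.0 - 192.168.255.255)
Private (in 172.16.0.0/12)


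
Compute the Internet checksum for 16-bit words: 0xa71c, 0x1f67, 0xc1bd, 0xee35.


Sum all words (with carry folding):
+ 0xa71c = 0xa71c
+ 0x1f67 = 0xc683
+ 0xc1bd = 0x8841
+ 0xee35 = 0x7677
One's complement: ~0x7677
Checksum = 0x8988


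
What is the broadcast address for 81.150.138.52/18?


Network: 81.150.128.0/18
Host bits = 14
Set all host bits to 1:
Broadcast: 81.150.191.255


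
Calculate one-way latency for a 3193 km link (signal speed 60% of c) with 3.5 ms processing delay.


Speed = 0.6 * 3e5 km/s = 180000 km/s
Propagation delay = 3193 / 180000 = 0.0177 s = 17.7389 ms
Processing delay = 3.5 ms
Total one-way latency = 21.2389 ms


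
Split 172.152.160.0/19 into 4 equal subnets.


New prefix = 19 + 2 = 21
Each subnet has 2048 addresses
  172.152.160.0/21
  172.152.168.0/21
  172.152.176.0/21
  172.152.184.0/21
Subnets: 172.152.160.0/21, 172.152.168.0/21, 172.152.176.0/21, 172.152.184.0/21


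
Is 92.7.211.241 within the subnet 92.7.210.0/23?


Subnet network: 92.7.210.0
Test IP AND mask: 92.7.210.0
Yes, 92.7.211.241 is in 92.7.210.0/23


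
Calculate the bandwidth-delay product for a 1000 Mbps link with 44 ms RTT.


BDP = bandwidth * RTT
= 1000 Mbps * 44 ms
= 1000 * 1e6 * 44 / 1000 bits
= 44000000 bits
= 5500000 bytes
= 5371.0938 KB
BDP = 44000000 bits (5500000 bytes)


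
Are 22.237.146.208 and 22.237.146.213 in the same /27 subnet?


Mask: 255.255.255.224
22.237.146.208 AND mask = 22.237.146.192
22.237.146.213 AND mask = 22.237.146.192
Yes, same subnet (22.237.146.192)


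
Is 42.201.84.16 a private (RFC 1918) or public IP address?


RFC 1918 private ranges:
  10.0.0.0/8 (10.0.0.0 - 10.255.255.255)
  172.16.0.0/12 (172.16.0.0 - 172.31.255.255)
  192.168.0.0/16 (192.168.0.0 - 192.168.255.255)
Public (not in any RFC 1918 range)


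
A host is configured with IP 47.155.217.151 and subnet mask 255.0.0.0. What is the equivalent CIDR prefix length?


Binary: 11111111.00000000.00000000.00000000
Count leading 1s
Prefix: /8


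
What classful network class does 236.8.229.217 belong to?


First octet: 236
Binary: 11101100
1110xxxx -> Class D (224-239)
Class D (multicast), default mask N/A


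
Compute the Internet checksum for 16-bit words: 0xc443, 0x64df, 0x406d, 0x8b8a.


Sum all words (with carry folding):
+ 0xc443 = 0xc443
+ 0x64df = 0x2923
+ 0x406d = 0x6990
+ 0x8b8a = 0xf51a
One's complement: ~0xf51a
Checksum = 0x0ae5


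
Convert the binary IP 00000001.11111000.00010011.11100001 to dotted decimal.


00000001 = 1
11111000 = 248
00010011 = 19
11100001 = 225
IP: 1.248.19.225


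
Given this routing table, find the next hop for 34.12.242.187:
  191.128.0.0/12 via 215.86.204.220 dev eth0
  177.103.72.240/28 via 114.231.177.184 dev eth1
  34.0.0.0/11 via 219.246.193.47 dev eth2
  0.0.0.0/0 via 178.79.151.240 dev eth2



Longest prefix match for 34.12.242.187:
  /12 191.128.0.0: no
  /28 177.103.72.240: no
  /11 34.0.0.0: MATCH
  /0 0.0.0.0: MATCH
Selected: next-hop 219.246.193.47 via eth2 (matched /11)


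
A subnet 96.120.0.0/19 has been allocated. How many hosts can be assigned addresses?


Host bits = 32 - 19 = 13
Total addresses = 2^13 = 8192
Usable = total - 2 (network and broadcast)
Usable hosts: 8190


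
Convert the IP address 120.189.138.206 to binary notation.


120 = 01111000
189 = 10111101
138 = 10001010
206 = 11001110
Binary: 01111000.10111101.10001010.11001110


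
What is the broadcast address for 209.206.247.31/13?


Network: 209.200.0.0/13
Host bits = 19
Set all host bits to 1:
Broadcast: 209.207.255.255


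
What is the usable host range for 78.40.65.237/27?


Network: 78.40.65.224
Broadcast: 78.40.65.255
First usable = network + 1
Last usable = broadcast - 1
Range: 78.40.65.225 to 78.40.65.254


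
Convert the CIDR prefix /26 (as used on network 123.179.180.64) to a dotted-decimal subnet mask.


/26 means 26 network bits, 6 host bits
Binary: 11111111111111111111111111000000
Mask: 255.255.255.192


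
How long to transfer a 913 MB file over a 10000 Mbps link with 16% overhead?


Effective throughput = 10000 * (1 - 16/100) = 8400 Mbps
File size in Mb = 913 * 8 = 7304 Mb
Time = 7304 / 8400
Time = 0.8695 seconds


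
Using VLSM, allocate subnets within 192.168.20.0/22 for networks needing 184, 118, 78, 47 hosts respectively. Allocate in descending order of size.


184 hosts -> /24 (254 usable): 192.168.20.0/24
118 hosts -> /25 (126 usable): 192.168.21.0/25
78 hosts -> /25 (126 usable): 192.168.21.128/25
47 hosts -> /26 (62 usable): 192.168.22.0/26
Allocation: 192.168.20.0/24 (184 hosts, 254 usable); 192.168.21.0/25 (118 hosts, 126 usable); 192.168.21.128/25 (78 hosts, 126 usable); 192.168.22.0/26 (47 hosts, 62 usable)


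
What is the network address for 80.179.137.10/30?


IP:   01010000.10110011.10001001.00001010
Mask: 11111111.11111111.11111111.11111100
AND operation:
Net:  01010000.10110011.10001001.00001000
Network: 80.179.137.8/30


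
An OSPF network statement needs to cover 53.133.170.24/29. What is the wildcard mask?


Subnet mask: 255.255.255.248
Wildcard = 255.255.255.255 - subnet mask
255 - 255 = 0
255 - 255 = 0
255 - 255 = 0
255 - 248 = 7
Wildcard: 0.0.0.7


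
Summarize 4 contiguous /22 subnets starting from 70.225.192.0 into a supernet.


Original prefix: /22
Number of subnets: 4 = 2^2
New prefix = 22 - 2 = 20
Supernet: 70.225.192.0/20


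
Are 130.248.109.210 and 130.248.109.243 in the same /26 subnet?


Mask: 255.255.255.192
130.248.109.210 AND mask = 130.248.109.192
130.248.109.243 AND mask = 130.248.109.192
Yes, same subnet (130.248.109.192)


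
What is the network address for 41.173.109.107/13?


IP:   00101001.10101101.01101101.01101011
Mask: 11111111.11111000.00000000.00000000
AND operation:
Net:  00101001.10101000.00000000.00000000
Network: 41.168.0.0/13


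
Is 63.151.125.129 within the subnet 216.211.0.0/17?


Subnet network: 216.211.0.0
Test IP AND mask: 63.151.0.0
No, 63.151.125.129 is not in 216.211.0.0/17


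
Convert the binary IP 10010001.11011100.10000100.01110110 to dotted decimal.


10010001 = 145
11011100 = 220
10000100 = 132
01110110 = 118
IP: 145.220.132.118


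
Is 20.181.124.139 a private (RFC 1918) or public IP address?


RFC 1918 private ranges:
  10.0.0.0/8 (10.0.0.0 - 10.255.255.255)
  172.16.0.0/12 (172.16.0.0 - 172.31.255.255)
  192.168.0.0/16 (192.168.0.0 - 192.168.255.255)
Public (not in any RFC 1918 range)


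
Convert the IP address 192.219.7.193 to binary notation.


192 = 11000000
219 = 11011011
7 = 00000111
193 = 11000001
Binary: 11000000.11011011.00000111.11000001


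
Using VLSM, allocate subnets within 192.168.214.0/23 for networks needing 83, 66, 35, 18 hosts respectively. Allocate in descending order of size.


83 hosts -> /25 (126 usable): 192.168.214.0/25
66 hosts -> /25 (126 usable): 192.168.214.128/25
35 hosts -> /26 (62 usable): 192.168.215.0/26
18 hosts -> /27 (30 usable): 192.168.215.64/27
Allocation: 192.168.214.0/25 (83 hosts, 126 usable); 192.168.214.128/25 (66 hosts, 126 usable); 192.168.215.0/26 (35 hosts, 62 usable); 192.168.215.64/27 (18 hosts, 30 usable)


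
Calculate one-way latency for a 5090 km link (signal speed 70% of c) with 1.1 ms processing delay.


Speed = 0.7 * 3e5 km/s = 210000 km/s
Propagation delay = 5090 / 210000 = 0.0242 s = 24.2381 ms
Processing delay = 1.1 ms
Total one-way latency = 25.3381 ms


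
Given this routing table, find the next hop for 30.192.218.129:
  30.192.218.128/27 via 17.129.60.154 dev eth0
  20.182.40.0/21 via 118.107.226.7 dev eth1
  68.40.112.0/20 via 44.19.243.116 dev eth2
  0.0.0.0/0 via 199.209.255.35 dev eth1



Longest prefix match for 30.192.218.129:
  /27 30.192.218.128: MATCH
  /21 20.182.40.0: no
  /20 68.40.112.0: no
  /0 0.0.0.0: MATCH
Selected: next-hop 17.129.60.154 via eth0 (matched /27)


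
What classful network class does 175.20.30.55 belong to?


First octet: 175
Binary: 10101111
10xxxxxx -> Class B (128-191)
Class B, default mask 255.255.0.0 (/16)


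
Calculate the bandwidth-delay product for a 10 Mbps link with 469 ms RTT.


BDP = bandwidth * RTT
= 10 Mbps * 469 ms
= 10 * 1e6 * 469 / 1000 bits
= 4690000 bits
= 586250 bytes
= 572.5098 KB
BDP = 4690000 bits (586250 bytes)


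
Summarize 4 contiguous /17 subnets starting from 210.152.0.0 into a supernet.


Original prefix: /17
Number of subnets: 4 = 2^2
New prefix = 17 - 2 = 15
Supernet: 210.152.0.0/15


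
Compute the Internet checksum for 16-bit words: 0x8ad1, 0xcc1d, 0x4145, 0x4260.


Sum all words (with carry folding):
+ 0x8ad1 = 0x8ad1
+ 0xcc1d = 0x56ef
+ 0x4145 = 0x9834
+ 0x4260 = 0xda94
One's complement: ~0xda94
Checksum = 0x256b


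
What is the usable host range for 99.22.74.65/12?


Network: 99.16.0.0
Broadcast: 99.31.255.255
First usable = network + 1
Last usable = broadcast - 1
Range: 99.16.0.1 to 99.31.255.254


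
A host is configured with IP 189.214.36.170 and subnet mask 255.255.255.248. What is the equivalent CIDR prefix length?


Binary: 11111111.11111111.11111111.11111000
Count leading 1s
Prefix: /29


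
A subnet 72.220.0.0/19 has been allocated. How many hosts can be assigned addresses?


Host bits = 32 - 19 = 13
Total addresses = 2^13 = 8192
Usable = total - 2 (network and broadcast)
Usable hosts: 8190


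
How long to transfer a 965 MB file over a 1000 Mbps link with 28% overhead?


Effective throughput = 1000 * (1 - 28/100) = 720 Mbps
File size in Mb = 965 * 8 = 7720 Mb
Time = 7720 / 720
Time = 10.7222 seconds


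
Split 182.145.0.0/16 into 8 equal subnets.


New prefix = 16 + 3 = 19
Each subnet has 8192 addresses
  182.145.0.0/19
  182.145.32.0/19
  182.145.64.0/19
  182.145.96.0/19
  182.145.128.0/19
  182.145.160.0/19
  182.145.192.0/19
  182.145.224.0/19
Subnets: 182.145.0.0/19, 182.145.32.0/19, 182.145.64.0/19, 182.145.96.0/19, 182.145.128.0/19, 182.145.160.0/19, 182.145.192.0/19, 182.145.224.0/19


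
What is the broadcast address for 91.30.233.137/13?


Network: 91.24.0.0/13
Host bits = 19
Set all host bits to 1:
Broadcast: 91.31.255.255


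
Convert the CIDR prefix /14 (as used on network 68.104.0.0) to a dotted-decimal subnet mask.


/14 means 14 network bits, 18 host bits
Binary: 11111111111111000000000000000000
Mask: 255.252.0.0


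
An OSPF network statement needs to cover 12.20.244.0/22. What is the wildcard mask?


Subnet mask: 255.255.252.0
Wildcard = 255.255.255.255 - subnet mask
255 - 255 = 0
255 - 255 = 0
255 - 252 = 3
255 - 0 = 255
Wildcard: 0.0.3.255


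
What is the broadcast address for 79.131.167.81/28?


Network: 79.131.167.80/28
Host bits = 4
Set all host bits to 1:
Broadcast: 79.131.167.95


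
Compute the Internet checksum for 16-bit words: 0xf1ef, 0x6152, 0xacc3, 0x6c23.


Sum all words (with carry folding):
+ 0xf1ef = 0xf1ef
+ 0x6152 = 0x5342
+ 0xacc3 = 0x0006
+ 0x6c23 = 0x6c29
One's complement: ~0x6c29
Checksum = 0x93d6


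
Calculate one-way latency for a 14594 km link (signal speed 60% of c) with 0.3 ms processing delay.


Speed = 0.6 * 3e5 km/s = 180000 km/s
Propagation delay = 14594 / 180000 = 0.0811 s = 81.0778 ms
Processing delay = 0.3 ms
Total one-way latency = 81.3778 ms


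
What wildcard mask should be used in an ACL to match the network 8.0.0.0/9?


Subnet mask: 255.128.0.0
Wildcard = 255.255.255.255 - subnet mask
255 - 255 = 0
255 - 128 = 127
255 - 0 = 255
255 - 0 = 255
Wildcard: 0.127.255.255


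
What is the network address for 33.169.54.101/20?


IP:   00100001.10101001.00110110.01100101
Mask: 11111111.11111111.11110000.00000000
AND operation:
Net:  00100001.10101001.00110000.00000000
Network: 33.169.48.0/20


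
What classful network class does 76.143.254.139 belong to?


First octet: 76
Binary: 01001100
0xxxxxxx -> Class A (1-126)
Class A, default mask 255.0.0.0 (/8)


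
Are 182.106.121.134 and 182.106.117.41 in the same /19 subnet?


Mask: 255.255.224.0
182.106.121.134 AND mask = 182.106.96.0
182.106.117.41 AND mask = 182.106.96.0
Yes, same subnet (182.106.96.0)


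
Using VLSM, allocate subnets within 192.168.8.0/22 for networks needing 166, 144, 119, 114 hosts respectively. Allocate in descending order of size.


166 hosts -> /24 (254 usable): 192.168.8.0/24
144 hosts -> /24 (254 usable): 192.168.9.0/24
119 hosts -> /25 (126 usable): 192.168.10.0/25
114 hosts -> /25 (126 usable): 192.168.10.128/25
Allocation: 192.168.8.0/24 (166 hosts, 254 usable); 192.168.9.0/24 (144 hosts, 254 usable); 192.168.10.0/25 (119 hosts, 126 usable); 192.168.10.128/25 (114 hosts, 126 usable)


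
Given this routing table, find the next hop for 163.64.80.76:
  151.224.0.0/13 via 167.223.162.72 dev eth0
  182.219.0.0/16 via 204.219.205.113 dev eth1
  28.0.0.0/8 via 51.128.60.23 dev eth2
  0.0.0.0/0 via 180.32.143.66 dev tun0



Longest prefix match for 163.64.80.76:
  /13 151.224.0.0: no
  /16 182.219.0.0: no
  /8 28.0.0.0: no
  /0 0.0.0.0: MATCH
Selected: next-hop 180.32.143.66 via tun0 (matched /0)


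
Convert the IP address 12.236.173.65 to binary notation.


12 = 00001100
236 = 11101100
173 = 10101101
65 = 01000001
Binary: 00001100.11101100.10101101.01000001


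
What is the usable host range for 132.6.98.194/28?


Network: 132.6.98.192
Broadcast: 132.6.98.207
First usable = network + 1
Last usable = broadcast - 1
Range: 132.6.98.193 to 132.6.98.206


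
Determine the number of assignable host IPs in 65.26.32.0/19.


Host bits = 32 - 19 = 13
Total addresses = 2^13 = 8192
Usable = total - 2 (network and broadcast)
Usable hosts: 8190


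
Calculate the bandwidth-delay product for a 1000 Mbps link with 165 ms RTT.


BDP = bandwidth * RTT
= 1000 Mbps * 165 ms
= 1000 * 1e6 * 165 / 1000 bits
= 165000000 bits
= 20625000 bytes
= 20141.6016 KB
BDP = 165000000 bits (20625000 bytes)


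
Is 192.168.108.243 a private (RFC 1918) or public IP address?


RFC 1918 private ranges:
  10.0.0.0/8 (10.0.0.0 - 10.255.255.255)
  172.16.0.0/12 (172.16.0.0 - 172.31.255.255)
  192.168.0.0/16 (192.168.0.0 - 192.168.255.255)
Private (in 192.168.0.0/16)


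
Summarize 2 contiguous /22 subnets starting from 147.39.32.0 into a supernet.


Original prefix: /22
Number of subnets: 2 = 2^1
New prefix = 22 - 1 = 21
Supernet: 147.39.32.0/21


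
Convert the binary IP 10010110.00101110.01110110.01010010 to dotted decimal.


10010110 = 150
00101110 = 46
01110110 = 118
01010010 = 82
IP: 150.46.118.82


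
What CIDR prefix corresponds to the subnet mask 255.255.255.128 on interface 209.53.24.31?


Binary: 11111111.11111111.11111111.10000000
Count leading 1s
Prefix: /25


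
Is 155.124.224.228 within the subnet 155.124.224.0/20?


Subnet network: 155.124.224.0
Test IP AND mask: 155.124.224.0
Yes, 155.124.224.228 is in 155.124.224.0/20


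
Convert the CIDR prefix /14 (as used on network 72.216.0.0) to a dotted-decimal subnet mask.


/14 means 14 network bits, 18 host bits
Binary: 11111111111111000000000000000000
Mask: 255.252.0.0


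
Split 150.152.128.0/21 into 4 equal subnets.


New prefix = 21 + 2 = 23
Each subnet has 512 addresses
  150.152.128.0/23
  150.152.130.0/23
  150.152.132.0/23
  150.152.134.0/23
Subnets: 150.152.128.0/23, 150.152.130.0/23, 150.152.132.0/23, 150.152.134.0/23


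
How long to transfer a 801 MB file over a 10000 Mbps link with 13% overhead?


Effective throughput = 10000 * (1 - 13/100) = 8700 Mbps
File size in Mb = 801 * 8 = 6408 Mb
Time = 6408 / 8700
Time = 0.7366 seconds


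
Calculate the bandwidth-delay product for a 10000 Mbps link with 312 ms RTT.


BDP = bandwidth * RTT
= 10000 Mbps * 312 ms
= 10000 * 1e6 * 312 / 1000 bits
= 3120000000 bits
= 390000000 bytes
= 380859.375 KB
BDP = 3120000000 bits (390000000 bytes)


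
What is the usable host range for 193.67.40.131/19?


Network: 193.67.32.0
Broadcast: 193.67.63.255
First usable = network + 1
Last usable = broadcast - 1
Range: 193.67.32.1 to 193.67.63.254


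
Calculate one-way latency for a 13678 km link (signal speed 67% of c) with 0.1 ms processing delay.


Speed = 0.67 * 3e5 km/s = 201000 km/s
Propagation delay = 13678 / 201000 = 0.068 s = 68.0498 ms
Processing delay = 0.1 ms
Total one-way latency = 68.1498 ms


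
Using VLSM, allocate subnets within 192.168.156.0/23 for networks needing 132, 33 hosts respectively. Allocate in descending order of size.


132 hosts -> /24 (254 usable): 192.168.156.0/24
33 hosts -> /26 (62 usable): 192.168.157.0/26
Allocation: 192.168.156.0/24 (132 hosts, 254 usable); 192.168.157.0/26 (33 hosts, 62 usable)


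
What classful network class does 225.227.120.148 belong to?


First octet: 225
Binary: 11100001
1110xxxx -> Class D (224-239)
Class D (multicast), default mask N/A


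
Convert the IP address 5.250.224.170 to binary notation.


5 = 00000101
250 = 11111010
224 = 11100000
170 = 10101010
Binary: 00000101.11111010.11100000.10101010


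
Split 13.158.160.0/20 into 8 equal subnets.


New prefix = 20 + 3 = 23
Each subnet has 512 addresses
  13.158.160.0/23
  13.158.162.0/23
  13.158.164.0/23
  13.158.166.0/23
  13.158.168.0/23
  13.158.170.0/23
  13.158.172.0/23
  13.158.174.0/23
Subnets: 13.158.160.0/23, 13.158.162.0/23, 13.158.164.0/23, 13.158.166.0/23, 13.158.168.0/23, 13.158.170.0/23, 13.158.172.0/23, 13.158.174.0/23


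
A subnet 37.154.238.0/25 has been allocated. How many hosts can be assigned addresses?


Host bits = 32 - 25 = 7
Total addresses = 2^7 = 128
Usable = total - 2 (network and broadcast)
Usable hosts: 126


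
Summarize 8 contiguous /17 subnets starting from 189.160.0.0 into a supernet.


Original prefix: /17
Number of subnets: 8 = 2^3
New prefix = 17 - 3 = 14
Supernet: 189.160.0.0/14


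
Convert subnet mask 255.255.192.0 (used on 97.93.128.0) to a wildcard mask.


Subnet mask: 255.255.192.0
Wildcard = 255.255.255.255 - subnet mask
255 - 255 = 0
255 - 255 = 0
255 - 192 = 63
255 - 0 = 255
Wildcard: 0.0.63.255


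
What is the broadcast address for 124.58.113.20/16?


Network: 124.58.0.0/16
Host bits = 16
Set all host bits to 1:
Broadcast: 124.58.255.255


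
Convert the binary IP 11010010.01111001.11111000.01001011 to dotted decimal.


11010010 = 210
01111001 = 121
11111000 = 248
01001011 = 75
IP: 210.121.248.75


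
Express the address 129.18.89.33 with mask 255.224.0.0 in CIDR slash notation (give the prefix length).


Binary: 11111111.11100000.00000000.00000000
Count leading 1s
Prefix: /11


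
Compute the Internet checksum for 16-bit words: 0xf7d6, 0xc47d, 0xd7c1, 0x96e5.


Sum all words (with carry folding):
+ 0xf7d6 = 0xf7d6
+ 0xc47d = 0xbc54
+ 0xd7c1 = 0x9416
+ 0x96e5 = 0x2afc
One's complement: ~0x2afc
Checksum = 0xd503


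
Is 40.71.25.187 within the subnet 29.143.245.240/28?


Subnet network: 29.143.245.240
Test IP AND mask: 40.71.25.176
No, 40.71.25.187 is not in 29.143.245.240/28


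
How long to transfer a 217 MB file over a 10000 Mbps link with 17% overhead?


Effective throughput = 10000 * (1 - 17/100) = 8300 Mbps
File size in Mb = 217 * 8 = 1736 Mb
Time = 1736 / 8300
Time = 0.2092 seconds


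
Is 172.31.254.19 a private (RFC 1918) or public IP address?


RFC 1918 private ranges:
  10.0.0.0/8 (10.0.0.0 - 10.255.255.255)
  172.16.0.0/12 (172.16.0.0 - 172.31.255.255)
  192.168.0.0/16 (192.168.0.0 - 192.168.255.255)
Private (in 172.16.0.0/12)


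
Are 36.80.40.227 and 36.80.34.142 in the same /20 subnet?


Mask: 255.255.240.0
36.80.40.227 AND mask = 36.80.32.0
36.80.34.142 AND mask = 36.80.32.0
Yes, same subnet (36.80.32.0)


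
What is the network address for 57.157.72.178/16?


IP:   00111001.10011101.01001000.10110010
Mask: 11111111.11111111.00000000.00000000
AND operation:
Net:  00111001.10011101.00000000.00000000
Network: 57.157.0.0/16


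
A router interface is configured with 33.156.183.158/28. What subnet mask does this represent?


/28 means 28 network bits, 4 host bits
Binary: 11111111111111111111111111110000
Mask: 255.255.255.240


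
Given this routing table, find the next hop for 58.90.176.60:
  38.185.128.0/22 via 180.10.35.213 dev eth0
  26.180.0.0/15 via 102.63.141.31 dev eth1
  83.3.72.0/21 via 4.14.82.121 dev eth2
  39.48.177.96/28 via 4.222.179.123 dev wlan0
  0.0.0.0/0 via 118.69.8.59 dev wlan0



Longest prefix match for 58.90.176.60:
  /22 38.185.128.0: no
  /15 26.180.0.0: no
  /21 83.3.72.0: no
  /28 39.48.177.96: no
  /0 0.0.0.0: MATCH
Selected: next-hop 118.69.8.59 via wlan0 (matched /0)


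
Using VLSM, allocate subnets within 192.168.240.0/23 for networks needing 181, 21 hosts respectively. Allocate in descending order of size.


181 hosts -> /24 (254 usable): 192.168.240.0/24
21 hosts -> /27 (30 usable): 192.168.241.0/27
Allocation: 192.168.240.0/24 (181 hosts, 254 usable); 192.168.241.0/27 (21 hosts, 30 usable)


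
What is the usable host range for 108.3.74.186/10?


Network: 108.0.0.0
Broadcast: 108.63.255.255
First usable = network + 1
Last usable = broadcast - 1
Range: 108.0.0.1 to 108.63.255.254


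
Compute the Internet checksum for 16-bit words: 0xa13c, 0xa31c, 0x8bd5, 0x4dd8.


Sum all words (with carry folding):
+ 0xa13c = 0xa13c
+ 0xa31c = 0x4459
+ 0x8bd5 = 0xd02e
+ 0x4dd8 = 0x1e07
One's complement: ~0x1e07
Checksum = 0xe1f8


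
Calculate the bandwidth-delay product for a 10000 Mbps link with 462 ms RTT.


BDP = bandwidth * RTT
= 10000 Mbps * 462 ms
= 10000 * 1e6 * 462 / 1000 bits
= 4620000000 bits
= 577500000 bytes
= 563964.8438 KB
BDP = 4620000000 bits (577500000 bytes)


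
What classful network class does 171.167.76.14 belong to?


First octet: 171
Binary: 10101011
10xxxxxx -> Class B (128-191)
Class B, default mask 255.255.0.0 (/16)
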